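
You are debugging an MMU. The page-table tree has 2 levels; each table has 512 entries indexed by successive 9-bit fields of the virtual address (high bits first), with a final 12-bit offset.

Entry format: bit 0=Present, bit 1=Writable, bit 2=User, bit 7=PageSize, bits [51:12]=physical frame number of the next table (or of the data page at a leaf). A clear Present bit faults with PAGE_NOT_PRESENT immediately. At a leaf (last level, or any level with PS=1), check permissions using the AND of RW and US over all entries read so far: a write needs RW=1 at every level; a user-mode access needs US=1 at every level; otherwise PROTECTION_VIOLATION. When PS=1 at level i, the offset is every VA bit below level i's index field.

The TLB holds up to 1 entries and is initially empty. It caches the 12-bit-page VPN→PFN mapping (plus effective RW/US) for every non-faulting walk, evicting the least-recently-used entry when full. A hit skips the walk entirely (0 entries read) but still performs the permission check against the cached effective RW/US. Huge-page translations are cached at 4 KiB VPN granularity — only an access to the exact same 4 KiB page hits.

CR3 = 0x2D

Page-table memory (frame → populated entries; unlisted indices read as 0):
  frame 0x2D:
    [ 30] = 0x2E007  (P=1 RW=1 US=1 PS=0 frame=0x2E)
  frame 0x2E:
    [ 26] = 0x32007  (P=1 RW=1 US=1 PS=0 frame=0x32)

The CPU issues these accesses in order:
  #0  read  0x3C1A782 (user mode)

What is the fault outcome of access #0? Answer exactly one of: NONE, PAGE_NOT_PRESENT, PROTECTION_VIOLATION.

Trace:
#0 VA=0x3C1A782 (r,user):
  lvl0: tbl 0x2D, slot 30 ⇒ 0x2E007 (P1/RW1/US1/PS0)
  lvl1: tbl 0x2E, slot 26 ⇒ 0x32007 (P1/RW1/US1/PS0)
  ⇒ phys 0x32782  [2 reads]

Access #0 fault: NONE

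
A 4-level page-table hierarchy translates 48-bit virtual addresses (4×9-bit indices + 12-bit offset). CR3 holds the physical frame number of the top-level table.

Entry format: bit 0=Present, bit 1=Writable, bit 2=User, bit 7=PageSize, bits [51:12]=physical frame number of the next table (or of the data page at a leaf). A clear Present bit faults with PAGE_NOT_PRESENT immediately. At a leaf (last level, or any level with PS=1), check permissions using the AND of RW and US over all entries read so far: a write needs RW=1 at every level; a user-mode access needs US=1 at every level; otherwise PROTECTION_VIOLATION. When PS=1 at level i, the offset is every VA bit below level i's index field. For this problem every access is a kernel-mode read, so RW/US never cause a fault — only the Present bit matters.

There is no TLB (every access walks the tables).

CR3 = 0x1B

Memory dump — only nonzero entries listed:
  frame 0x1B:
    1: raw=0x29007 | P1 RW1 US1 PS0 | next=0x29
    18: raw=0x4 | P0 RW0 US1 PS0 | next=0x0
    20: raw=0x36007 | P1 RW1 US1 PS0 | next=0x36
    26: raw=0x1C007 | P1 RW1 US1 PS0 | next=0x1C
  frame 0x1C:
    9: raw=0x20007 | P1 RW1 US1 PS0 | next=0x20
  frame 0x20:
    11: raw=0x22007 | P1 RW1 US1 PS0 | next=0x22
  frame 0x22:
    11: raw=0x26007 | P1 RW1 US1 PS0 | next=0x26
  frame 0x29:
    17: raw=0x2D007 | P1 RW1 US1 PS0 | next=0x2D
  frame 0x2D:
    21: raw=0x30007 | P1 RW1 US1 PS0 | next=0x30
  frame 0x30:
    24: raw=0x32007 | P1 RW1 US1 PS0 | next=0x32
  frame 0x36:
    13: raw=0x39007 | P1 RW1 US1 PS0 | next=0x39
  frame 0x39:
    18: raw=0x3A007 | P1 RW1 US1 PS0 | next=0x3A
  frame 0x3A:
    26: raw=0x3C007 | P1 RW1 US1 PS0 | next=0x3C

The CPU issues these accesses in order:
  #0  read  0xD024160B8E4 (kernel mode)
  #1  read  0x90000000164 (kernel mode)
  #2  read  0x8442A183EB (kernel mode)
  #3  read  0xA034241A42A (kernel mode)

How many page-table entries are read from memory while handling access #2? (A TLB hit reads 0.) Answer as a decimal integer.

Per-access translation:
#0 VA=0xD024160B8E4 (r,kernel):
  lvl0: tbl 0x1B, slot 26 ⇒ 0x1C007 (P1/RW1/US1/PS0)
  lvl1: tbl 0x1C, slot 9 ⇒ 0x20007 (P1/RW1/US1/PS0)
  lvl2: tbl 0x20, slot 11 ⇒ 0x22007 (P1/RW1/US1/PS0)
  lvl3: tbl 0x22, slot 11 ⇒ 0x26007 (P1/RW1/US1/PS0)
  → PA=0x268E4  (4 entries read)
#1 VA=0x90000000164 (r,kernel):
  lvl0: tbl 0x1B, slot 18 ⇒ 0x4 (P0/RW0/US1/PS0)
  → PAGE_NOT_PRESENT  (1 entries read)
#2 VA=0x8442A183EB (r,kernel):
  lvl0: tbl 0x1B, slot 1 ⇒ 0x29007 (P1/RW1/US1/PS0)
  lvl1: tbl 0x29, slot 17 ⇒ 0x2D007 (P1/RW1/US1/PS0)
  lvl2: tbl 0x2D, slot 21 ⇒ 0x30007 (P1/RW1/US1/PS0)
  lvl3: tbl 0x30, slot 24 ⇒ 0x32007 (P1/RW1/US1/PS0)
  → PA=0x323EB  (4 entries read)
#3 VA=0xA034241A42A (r,kernel):
  lvl0: tbl 0x1B, slot 20 ⇒ 0x36007 (P1/RW1/US1/PS0)
  lvl1: tbl 0x36, slot 13 ⇒ 0x39007 (P1/RW1/US1/PS0)
  lvl2: tbl 0x39, slot 18 ⇒ 0x3A007 (P1/RW1/US1/PS0)
  lvl3: tbl 0x3A, slot 26 ⇒ 0x3C007 (P1/RW1/US1/PS0)
  → PA=0x3C42A  (4 entries read)

Entries read for #2: 4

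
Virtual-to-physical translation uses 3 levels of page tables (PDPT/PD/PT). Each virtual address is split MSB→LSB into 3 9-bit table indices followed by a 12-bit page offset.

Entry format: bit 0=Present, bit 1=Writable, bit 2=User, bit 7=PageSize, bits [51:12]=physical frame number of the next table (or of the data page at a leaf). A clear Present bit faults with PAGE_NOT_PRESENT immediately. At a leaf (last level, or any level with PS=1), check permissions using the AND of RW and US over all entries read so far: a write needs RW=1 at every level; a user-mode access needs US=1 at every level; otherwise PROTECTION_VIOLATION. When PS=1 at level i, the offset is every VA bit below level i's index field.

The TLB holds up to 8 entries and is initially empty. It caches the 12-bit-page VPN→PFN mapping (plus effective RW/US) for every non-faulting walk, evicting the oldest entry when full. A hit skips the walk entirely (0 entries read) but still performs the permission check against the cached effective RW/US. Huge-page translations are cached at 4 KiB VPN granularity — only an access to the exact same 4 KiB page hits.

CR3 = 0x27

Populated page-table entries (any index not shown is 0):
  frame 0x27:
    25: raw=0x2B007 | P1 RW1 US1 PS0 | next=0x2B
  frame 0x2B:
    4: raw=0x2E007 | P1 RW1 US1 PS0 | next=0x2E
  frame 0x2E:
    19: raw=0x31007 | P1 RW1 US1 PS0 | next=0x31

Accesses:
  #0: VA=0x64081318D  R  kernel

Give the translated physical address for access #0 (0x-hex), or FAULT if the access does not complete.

Trace:
#0 VA=0x64081318D (r,kernel):
  [0] read 0x27 idx=25: raw=0x2B007 flags P=1 W=1 U=1 S=0
  [1] read 0x2B idx=4: raw=0x2E007 flags P=1 W=1 U=1 S=0
  [2] read 0x2E idx=19: raw=0x31007 flags P=1 W=1 U=1 S=0
  → PA=0x3118D  (3 entries read)

Access #0 PA: 0x3118D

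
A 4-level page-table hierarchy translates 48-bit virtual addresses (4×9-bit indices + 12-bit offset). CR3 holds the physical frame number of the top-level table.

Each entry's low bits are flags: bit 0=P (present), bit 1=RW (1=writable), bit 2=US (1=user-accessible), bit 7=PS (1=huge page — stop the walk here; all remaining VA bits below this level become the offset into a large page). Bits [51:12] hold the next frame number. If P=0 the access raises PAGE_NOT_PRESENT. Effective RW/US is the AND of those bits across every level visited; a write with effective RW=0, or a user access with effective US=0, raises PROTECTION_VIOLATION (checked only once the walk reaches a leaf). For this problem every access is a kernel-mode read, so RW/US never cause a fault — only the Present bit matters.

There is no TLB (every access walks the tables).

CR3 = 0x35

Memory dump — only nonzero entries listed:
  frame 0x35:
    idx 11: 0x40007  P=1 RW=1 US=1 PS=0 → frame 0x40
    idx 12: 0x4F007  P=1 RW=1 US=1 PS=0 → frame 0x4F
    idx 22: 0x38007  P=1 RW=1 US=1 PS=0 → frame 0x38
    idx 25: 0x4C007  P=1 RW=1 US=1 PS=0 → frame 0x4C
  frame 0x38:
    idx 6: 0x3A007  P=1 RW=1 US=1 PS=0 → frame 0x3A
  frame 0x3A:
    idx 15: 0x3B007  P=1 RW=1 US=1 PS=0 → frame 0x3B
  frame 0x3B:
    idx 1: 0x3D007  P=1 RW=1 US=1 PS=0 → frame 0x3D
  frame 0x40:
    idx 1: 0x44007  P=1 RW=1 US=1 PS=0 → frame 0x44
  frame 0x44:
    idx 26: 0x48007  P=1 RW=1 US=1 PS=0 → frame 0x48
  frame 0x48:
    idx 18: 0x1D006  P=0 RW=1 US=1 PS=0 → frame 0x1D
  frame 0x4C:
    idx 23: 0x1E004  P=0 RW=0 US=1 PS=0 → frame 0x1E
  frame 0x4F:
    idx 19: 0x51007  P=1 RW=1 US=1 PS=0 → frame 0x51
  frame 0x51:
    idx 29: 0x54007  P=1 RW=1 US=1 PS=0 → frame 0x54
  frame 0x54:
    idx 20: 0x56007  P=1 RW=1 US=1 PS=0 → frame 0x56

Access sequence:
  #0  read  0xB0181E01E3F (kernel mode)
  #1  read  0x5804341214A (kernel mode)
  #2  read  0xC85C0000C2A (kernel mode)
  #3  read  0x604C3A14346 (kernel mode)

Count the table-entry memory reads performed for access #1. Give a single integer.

Trace:
#0 VA=0xB0181E01E3F (r,kernel):
  [0] read 0x35 idx=22: raw=0x38007 flags P=1 W=1 U=1 S=0
  [1] read 0x38 idx=6: raw=0x3A007 flags P=1 W=1 U=1 S=0
  [2] read 0x3A idx=15: raw=0x3B007 flags P=1 W=1 U=1 S=0
  [3] read 0x3B idx=1: raw=0x3D007 flags P=1 W=1 U=1 S=0
  → PA=0x3DE3F  (4 entries read)
#1 VA=0x5804341214A (r,kernel):
  [0] read 0x35 idx=11: raw=0x40007 flags P=1 W=1 U=1 S=0
  [1] read 0x40 idx=1: raw=0x44007 flags P=1 W=1 U=1 S=0
  [2] read 0x44 idx=26: raw=0x48007 flags P=1 W=1 U=1 S=0
  [3] read 0x48 idx=18: raw=0x1D006 flags P=0 W=1 U=1 S=0
  ✗ PAGE_NOT_PRESENT  [4 reads]
#2 VA=0xC85C0000C2A (r,kernel):
  [0] read 0x35 idx=25: raw=0x4C007 flags P=1 W=1 U=1 S=0
  [1] read 0x4C idx=23: raw=0x1E004 flags P=0 W=0 U=1 S=0
  ✗ PAGE_NOT_PRESENT  [2 reads]
#3 VA=0x604C3A14346 (r,kernel):
  [0] read 0x35 idx=12: raw=0x4F007 flags P=1 W=1 U=1 S=0
  [1] read 0x4F idx=19: raw=0x51007 flags P=1 W=1 U=1 S=0
  [2] read 0x51 idx=29: raw=0x54007 flags P=1 W=1 U=1 S=0
  [3] read 0x54 idx=20: raw=0x56007 flags P=1 W=1 U=1 S=0
  → PA=0x56346  (4 entries read)

Entries read for #1: 4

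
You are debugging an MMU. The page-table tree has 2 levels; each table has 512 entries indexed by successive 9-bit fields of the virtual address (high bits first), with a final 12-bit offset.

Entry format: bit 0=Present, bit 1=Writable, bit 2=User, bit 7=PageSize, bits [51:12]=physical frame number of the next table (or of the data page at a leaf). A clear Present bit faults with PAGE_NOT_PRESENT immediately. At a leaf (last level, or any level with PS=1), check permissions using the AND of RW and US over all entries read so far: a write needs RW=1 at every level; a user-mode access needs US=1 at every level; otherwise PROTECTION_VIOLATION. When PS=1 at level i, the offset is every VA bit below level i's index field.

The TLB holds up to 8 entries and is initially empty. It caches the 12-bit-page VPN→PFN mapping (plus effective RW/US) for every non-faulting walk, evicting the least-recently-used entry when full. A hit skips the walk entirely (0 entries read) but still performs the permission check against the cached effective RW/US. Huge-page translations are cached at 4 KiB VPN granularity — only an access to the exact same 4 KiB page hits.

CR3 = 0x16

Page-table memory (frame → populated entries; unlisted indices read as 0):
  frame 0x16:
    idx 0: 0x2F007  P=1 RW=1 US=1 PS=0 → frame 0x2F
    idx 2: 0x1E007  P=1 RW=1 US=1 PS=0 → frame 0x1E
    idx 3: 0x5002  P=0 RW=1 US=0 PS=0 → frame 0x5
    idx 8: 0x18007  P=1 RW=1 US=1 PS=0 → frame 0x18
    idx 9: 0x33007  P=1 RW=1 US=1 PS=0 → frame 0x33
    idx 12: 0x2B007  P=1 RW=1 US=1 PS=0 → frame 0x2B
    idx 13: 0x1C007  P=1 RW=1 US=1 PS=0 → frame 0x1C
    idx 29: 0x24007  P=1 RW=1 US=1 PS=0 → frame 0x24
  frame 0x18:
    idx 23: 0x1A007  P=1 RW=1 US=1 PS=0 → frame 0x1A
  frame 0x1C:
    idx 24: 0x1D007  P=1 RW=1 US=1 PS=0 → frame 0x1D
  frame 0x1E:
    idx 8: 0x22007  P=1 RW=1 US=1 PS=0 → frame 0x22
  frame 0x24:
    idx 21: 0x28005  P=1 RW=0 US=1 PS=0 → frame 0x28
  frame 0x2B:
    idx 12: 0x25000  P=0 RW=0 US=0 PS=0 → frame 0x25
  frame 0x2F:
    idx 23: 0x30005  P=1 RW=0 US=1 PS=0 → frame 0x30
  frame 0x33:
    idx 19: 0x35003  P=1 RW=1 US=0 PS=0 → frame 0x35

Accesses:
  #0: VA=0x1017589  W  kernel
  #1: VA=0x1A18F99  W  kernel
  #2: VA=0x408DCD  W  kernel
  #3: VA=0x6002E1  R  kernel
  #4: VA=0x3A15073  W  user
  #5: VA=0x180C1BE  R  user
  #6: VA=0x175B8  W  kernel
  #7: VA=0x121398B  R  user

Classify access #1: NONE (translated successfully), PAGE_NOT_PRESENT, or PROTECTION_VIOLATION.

Trace:
#0 VA=0x1017589 (w,kernel):
  lvl0: tbl 0x16, slot 8 ⇒ 0x18007 (P1/RW1/US1/PS0)
  lvl1: tbl 0x18, slot 23 ⇒ 0x1A007 (P1/RW1/US1/PS0)
  ✓ 0x1A589  — 2 lookups
#1 VA=0x1A18F99 (w,kernel):
  lvl0: tbl 0x16, slot 13 ⇒ 0x1C007 (P1/RW1/US1/PS0)
  lvl1: tbl 0x1C, slot 24 ⇒ 0x1D007 (P1/RW1/US1/PS0)
  ✓ 0x1DF99  — 2 lookups
#2 VA=0x408DCD (w,kernel):
  lvl0: tbl 0x16, slot 2 ⇒ 0x1E007 (P1/RW1/US1/PS0)
  lvl1: tbl 0x1E, slot 8 ⇒ 0x22007 (P1/RW1/US1/PS0)
  ✓ 0x22DCD  — 2 lookups
#3 VA=0x6002E1 (r,kernel):
  lvl0: tbl 0x16, slot 3 ⇒ 0x5002 (P0/RW1/US0/PS0)
  ✗ PAGE_NOT_PRESENT  [1 reads]
#4 VA=0x3A15073 (w,user):
  lvl0: tbl 0x16, slot 29 ⇒ 0x24007 (P1/RW1/US1/PS0)
  lvl1: tbl 0x24, slot 21 ⇒ 0x28005 (P1/RW0/US1/PS0)
  ✗ PROTECTION_VIOLATION  [2 reads]
#5 VA=0x180C1BE (r,user):
  lvl0: tbl 0x16, slot 12 ⇒ 0x2B007 (P1/RW1/US1/PS0)
  lvl1: tbl 0x2B, slot 12 ⇒ 0x25000 (P0/RW0/US0/PS0)
  ✗ PAGE_NOT_PRESENT  [2 reads]
#6 VA=0x175B8 (w,kernel):
  lvl0: tbl 0x16, slot 0 ⇒ 0x2F007 (P1/RW1/US1/PS0)
  lvl1: tbl 0x2F, slot 23 ⇒ 0x30005 (P1/RW0/US1/PS0)
  ✗ PROTECTION_VIOLATION  [2 reads]
#7 VA=0x121398B (r,user):
  lvl0: tbl 0x16, slot 9 ⇒ 0x33007 (P1/RW1/US1/PS0)
  lvl1: tbl 0x33, slot 19 ⇒ 0x35003 (P1/RW1/US0/PS0)
  ✗ PROTECTION_VIOLATION  [2 reads]

Access #1 fault: NONE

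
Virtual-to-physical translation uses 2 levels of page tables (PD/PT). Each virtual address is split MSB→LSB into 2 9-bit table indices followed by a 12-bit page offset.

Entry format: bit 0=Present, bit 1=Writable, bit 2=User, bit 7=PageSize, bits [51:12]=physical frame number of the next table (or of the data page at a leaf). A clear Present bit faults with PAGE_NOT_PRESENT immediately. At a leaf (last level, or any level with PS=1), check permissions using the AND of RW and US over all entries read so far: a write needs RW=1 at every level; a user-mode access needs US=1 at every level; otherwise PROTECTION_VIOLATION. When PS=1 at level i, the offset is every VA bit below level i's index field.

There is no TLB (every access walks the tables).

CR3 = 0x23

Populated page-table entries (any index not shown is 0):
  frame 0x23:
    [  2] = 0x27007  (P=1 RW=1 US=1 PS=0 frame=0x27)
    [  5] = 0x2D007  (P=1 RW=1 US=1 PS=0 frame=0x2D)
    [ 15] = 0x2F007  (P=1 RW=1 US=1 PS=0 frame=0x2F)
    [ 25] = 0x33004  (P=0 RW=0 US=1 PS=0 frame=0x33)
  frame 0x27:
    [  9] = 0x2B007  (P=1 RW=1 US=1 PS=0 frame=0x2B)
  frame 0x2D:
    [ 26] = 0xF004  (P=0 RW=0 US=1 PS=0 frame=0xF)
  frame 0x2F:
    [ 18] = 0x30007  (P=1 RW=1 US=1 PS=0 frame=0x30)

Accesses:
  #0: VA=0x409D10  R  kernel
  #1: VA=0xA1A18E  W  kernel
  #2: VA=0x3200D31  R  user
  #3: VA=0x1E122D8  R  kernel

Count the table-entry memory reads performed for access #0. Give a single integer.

Trace:
#0 VA=0x409D10 (r,kernel):
  lvl0: tbl 0x23, slot 2 ⇒ 0x27007 (P1/RW1/US1/PS0)
  lvl1: tbl 0x27, slot 9 ⇒ 0x2B007 (P1/RW1/US1/PS0)
  ⇒ phys 0x2BD10  [2 reads]
#1 VA=0xA1A18E (w,kernel):
  lvl0: tbl 0x23, slot 5 ⇒ 0x2D007 (P1/RW1/US1/PS0)
  lvl1: tbl 0x2D, slot 26 ⇒ 0xF004 (P0/RW0/US1/PS0)
  → PAGE_NOT_PRESENT  (2 entries read)
#2 VA=0x3200D31 (r,user):
  lvl0: tbl 0x23, slot 25 ⇒ 0x33004 (P0/RW0/US1/PS0)
  → PAGE_NOT_PRESENT  (1 entries read)
#3 VA=0x1E122D8 (r,kernel):
  lvl0: tbl 0x23, slot 15 ⇒ 0x2F007 (P1/RW1/US1/PS0)
  lvl1: tbl 0x2F, slot 18 ⇒ 0x30007 (P1/RW1/US1/PS0)
  ⇒ phys 0x302D8  [2 reads]

Entries read for #0: 2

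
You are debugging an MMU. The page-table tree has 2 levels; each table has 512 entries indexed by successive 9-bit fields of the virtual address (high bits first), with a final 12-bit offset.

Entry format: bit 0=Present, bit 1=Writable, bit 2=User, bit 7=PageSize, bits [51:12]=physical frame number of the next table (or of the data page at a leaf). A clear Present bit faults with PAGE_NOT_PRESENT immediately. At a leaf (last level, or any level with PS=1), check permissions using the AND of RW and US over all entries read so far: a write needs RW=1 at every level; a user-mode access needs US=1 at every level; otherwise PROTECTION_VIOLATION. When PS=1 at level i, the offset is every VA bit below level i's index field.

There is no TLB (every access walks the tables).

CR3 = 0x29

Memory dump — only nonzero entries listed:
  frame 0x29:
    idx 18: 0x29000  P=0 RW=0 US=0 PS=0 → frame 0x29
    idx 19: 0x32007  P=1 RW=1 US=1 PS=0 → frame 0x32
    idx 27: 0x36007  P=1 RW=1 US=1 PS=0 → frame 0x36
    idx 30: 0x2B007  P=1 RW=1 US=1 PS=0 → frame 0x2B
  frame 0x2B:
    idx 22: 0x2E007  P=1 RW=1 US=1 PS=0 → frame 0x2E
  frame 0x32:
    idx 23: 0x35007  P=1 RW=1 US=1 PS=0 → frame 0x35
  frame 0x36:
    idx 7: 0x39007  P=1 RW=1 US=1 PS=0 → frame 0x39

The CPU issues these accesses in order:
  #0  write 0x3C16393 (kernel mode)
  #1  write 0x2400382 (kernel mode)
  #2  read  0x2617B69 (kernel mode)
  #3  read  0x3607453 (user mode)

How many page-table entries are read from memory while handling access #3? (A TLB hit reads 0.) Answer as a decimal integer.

Trace:
#0 VA=0x3C16393 (w,kernel):
  [0] read 0x29 idx=30: raw=0x2B007 flags P=1 W=1 U=1 S=0
  [1] read 0x2B idx=22: raw=0x2E007 flags P=1 W=1 U=1 S=0
  ⇒ phys 0x2E393  [2 reads]
#1 VA=0x2400382 (w,kernel):
  [0] read 0x29 idx=18: raw=0x29000 flags P=0 W=0 U=0 S=0
  ✗ PAGE_NOT_PRESENT  [1 reads]
#2 VA=0x2617B69 (r,kernel):
  [0] read 0x29 idx=19: raw=0x32007 flags P=1 W=1 U=1 S=0
  [1] read 0x32 idx=23: raw=0x35007 flags P=1 W=1 U=1 S=0
  ⇒ phys 0x35B69  [2 reads]
#3 VA=0x3607453 (r,user):
  [0] read 0x29 idx=27: raw=0x36007 flags P=1 W=1 U=1 S=0
  [1] read 0x36 idx=7: raw=0x39007 flags P=1 W=1 U=1 S=0
  ⇒ phys 0x39453  [2 reads]

Entries read for #3: 2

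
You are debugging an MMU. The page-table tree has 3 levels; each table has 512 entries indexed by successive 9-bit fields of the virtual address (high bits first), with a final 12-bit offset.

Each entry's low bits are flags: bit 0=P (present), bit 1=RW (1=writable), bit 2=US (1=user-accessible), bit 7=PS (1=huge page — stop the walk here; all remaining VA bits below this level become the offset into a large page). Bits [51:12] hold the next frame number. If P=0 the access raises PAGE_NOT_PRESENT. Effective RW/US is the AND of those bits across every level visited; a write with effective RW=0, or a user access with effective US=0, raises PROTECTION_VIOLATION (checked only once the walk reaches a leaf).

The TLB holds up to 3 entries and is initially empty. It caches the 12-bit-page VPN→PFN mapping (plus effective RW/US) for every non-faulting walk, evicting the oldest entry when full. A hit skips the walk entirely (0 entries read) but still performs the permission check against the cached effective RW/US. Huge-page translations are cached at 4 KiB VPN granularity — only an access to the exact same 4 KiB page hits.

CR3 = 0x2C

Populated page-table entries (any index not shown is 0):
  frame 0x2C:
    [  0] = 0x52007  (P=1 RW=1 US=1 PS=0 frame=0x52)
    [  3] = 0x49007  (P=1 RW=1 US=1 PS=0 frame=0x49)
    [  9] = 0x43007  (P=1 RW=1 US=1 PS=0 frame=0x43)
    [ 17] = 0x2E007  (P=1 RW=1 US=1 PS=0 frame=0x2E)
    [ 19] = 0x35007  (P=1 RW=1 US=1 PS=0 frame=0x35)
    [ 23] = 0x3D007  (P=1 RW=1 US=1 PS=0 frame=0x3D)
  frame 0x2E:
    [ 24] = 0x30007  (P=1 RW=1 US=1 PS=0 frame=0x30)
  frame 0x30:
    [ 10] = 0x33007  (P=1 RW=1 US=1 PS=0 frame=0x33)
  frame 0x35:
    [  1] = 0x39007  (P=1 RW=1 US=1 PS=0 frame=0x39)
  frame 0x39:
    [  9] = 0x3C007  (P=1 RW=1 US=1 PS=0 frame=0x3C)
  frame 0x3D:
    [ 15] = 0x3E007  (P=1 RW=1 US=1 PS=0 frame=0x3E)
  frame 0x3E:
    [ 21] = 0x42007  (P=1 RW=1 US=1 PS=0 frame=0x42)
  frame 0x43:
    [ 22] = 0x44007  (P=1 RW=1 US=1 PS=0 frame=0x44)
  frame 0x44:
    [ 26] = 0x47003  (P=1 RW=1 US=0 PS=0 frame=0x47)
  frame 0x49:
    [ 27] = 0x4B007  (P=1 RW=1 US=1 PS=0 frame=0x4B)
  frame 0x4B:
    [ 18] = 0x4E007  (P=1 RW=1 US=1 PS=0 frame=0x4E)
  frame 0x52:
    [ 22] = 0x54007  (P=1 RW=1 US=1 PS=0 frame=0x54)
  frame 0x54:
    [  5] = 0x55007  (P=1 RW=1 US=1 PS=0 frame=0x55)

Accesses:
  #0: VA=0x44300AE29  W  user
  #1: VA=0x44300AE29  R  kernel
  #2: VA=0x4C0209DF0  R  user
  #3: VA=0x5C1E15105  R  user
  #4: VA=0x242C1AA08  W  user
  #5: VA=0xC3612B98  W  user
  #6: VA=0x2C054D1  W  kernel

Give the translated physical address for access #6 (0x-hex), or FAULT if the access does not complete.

Trace:
#0 VA=0x44300AE29 (w,user):
  L0: frame=0x2C idx=17 entry=0x2E007 [P=1 RW=1 US=1 PS=0]
  L1: frame=0x2E idx=24 entry=0x30007 [P=1 RW=1 US=1 PS=0]
  L2: frame=0x30 idx=10 entry=0x33007 [P=1 RW=1 US=1 PS=0]
  ✓ 0x33E29  — 3 lookups
#1 VA=0x44300AE29 (r,kernel):
  TLB hit vpn=0x44300A → PA=0x33E29
#2 VA=0x4C0209DF0 (r,user):
  L0: frame=0x2C idx=19 entry=0x35007 [P=1 RW=1 US=1 PS=0]
  L1: frame=0x35 idx=1 entry=0x39007 [P=1 RW=1 US=1 PS=0]
  L2: frame=0x39 idx=9 entry=0x3C007 [P=1 RW=1 US=1 PS=0]
  ✓ 0x3CDF0  — 3 lookups
#3 VA=0x5C1E15105 (r,user):
  L0: frame=0x2C idx=23 entry=0x3D007 [P=1 RW=1 US=1 PS=0]
  L1: frame=0x3D idx=15 entry=0x3E007 [P=1 RW=1 US=1 PS=0]
  L2: frame=0x3E idx=21 entry=0x42007 [P=1 RW=1 US=1 PS=0]
  ✓ 0x42105  — 3 lookups
#4 VA=0x242C1AA08 (w,user):
  L0: frame=0x2C idx=9 entry=0x43007 [P=1 RW=1 US=1 PS=0]
  L1: frame=0x43 idx=22 entry=0x44007 [P=1 RW=1 US=1 PS=0]
  L2: frame=0x44 idx=26 entry=0x47003 [P=1 RW=1 US=0 PS=0]
  ✗ PROTECTION_VIOLATION  [3 reads]
#5 VA=0xC3612B98 (w,user):
  L0: frame=0x2C idx=3 entry=0x49007 [P=1 RW=1 US=1 PS=0]
  L1: frame=0x49 idx=27 entry=0x4B007 [P=1 RW=1 US=1 PS=0]
  L2: frame=0x4B idx=18 entry=0x4E007 [P=1 RW=1 US=1 PS=0]
  ✓ 0x4EB98  — 3 lookups
#6 VA=0x2C054D1 (w,kernel):
  L0: frame=0x2C idx=0 entry=0x52007 [P=1 RW=1 US=1 PS=0]
  L1: frame=0x52 idx=22 entry=0x54007 [P=1 RW=1 US=1 PS=0]
  L2: frame=0x54 idx=5 entry=0x55007 [P=1 RW=1 US=1 PS=0]
  ✓ 0x554D1  — 3 lookups

Access #6 PA: 0x554D1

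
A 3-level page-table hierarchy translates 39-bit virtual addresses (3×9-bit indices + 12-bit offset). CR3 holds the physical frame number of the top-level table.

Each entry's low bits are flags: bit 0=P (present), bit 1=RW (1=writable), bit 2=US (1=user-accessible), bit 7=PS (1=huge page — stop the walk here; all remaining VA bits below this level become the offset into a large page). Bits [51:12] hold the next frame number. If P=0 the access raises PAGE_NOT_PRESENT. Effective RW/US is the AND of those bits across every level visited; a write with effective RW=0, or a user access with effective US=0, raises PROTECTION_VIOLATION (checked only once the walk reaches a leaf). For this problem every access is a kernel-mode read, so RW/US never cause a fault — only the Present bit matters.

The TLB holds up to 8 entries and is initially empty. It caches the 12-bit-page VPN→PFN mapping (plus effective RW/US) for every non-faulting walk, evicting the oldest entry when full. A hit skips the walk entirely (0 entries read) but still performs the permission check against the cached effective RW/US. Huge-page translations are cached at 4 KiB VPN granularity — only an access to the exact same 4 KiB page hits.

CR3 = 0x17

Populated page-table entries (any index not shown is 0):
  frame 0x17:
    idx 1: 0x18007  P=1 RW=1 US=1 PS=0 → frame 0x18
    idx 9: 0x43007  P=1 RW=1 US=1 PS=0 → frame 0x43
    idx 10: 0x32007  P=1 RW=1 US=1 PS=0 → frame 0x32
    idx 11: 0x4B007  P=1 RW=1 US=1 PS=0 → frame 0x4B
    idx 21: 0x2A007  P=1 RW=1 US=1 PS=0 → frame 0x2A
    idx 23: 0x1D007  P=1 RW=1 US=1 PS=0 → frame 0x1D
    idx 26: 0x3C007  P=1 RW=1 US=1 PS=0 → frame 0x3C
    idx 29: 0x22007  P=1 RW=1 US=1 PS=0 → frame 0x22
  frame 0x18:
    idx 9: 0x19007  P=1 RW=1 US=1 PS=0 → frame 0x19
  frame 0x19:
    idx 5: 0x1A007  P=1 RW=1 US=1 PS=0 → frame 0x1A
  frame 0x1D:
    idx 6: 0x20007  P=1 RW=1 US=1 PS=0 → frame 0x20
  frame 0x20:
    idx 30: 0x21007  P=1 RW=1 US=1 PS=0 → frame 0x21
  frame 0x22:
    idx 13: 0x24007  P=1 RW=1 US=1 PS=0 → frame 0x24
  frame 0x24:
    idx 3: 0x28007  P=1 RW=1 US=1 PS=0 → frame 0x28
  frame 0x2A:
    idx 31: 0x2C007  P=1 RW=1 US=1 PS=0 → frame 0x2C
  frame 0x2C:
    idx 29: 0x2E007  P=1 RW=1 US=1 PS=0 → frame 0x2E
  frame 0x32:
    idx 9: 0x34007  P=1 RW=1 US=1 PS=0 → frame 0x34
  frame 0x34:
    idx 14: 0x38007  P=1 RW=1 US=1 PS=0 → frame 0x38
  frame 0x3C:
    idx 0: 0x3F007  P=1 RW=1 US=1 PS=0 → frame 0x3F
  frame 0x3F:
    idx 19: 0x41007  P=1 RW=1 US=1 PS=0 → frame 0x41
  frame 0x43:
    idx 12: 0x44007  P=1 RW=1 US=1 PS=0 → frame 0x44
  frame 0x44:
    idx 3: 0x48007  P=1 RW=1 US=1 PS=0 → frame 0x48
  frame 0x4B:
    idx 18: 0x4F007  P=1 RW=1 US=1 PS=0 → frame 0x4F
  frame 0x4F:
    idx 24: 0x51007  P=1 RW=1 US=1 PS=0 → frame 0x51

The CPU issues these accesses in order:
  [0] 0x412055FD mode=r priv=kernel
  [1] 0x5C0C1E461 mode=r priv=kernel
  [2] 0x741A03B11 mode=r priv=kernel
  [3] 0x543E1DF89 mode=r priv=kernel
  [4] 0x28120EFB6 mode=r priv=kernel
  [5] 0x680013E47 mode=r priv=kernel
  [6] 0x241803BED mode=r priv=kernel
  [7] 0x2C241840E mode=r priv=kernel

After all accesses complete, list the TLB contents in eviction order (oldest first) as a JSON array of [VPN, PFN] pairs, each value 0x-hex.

Per-access translation:
#0 VA=0x412055FD (r,kernel):
  lvl0: tbl 0x17, slot 1 ⇒ 0x18007 (P1/RW1/US1/PS0)
  lvl1: tbl 0x18, slot 9 ⇒ 0x19007 (P1/RW1/US1/PS0)
  lvl2: tbl 0x19, slot 5 ⇒ 0x1A007 (P1/RW1/US1/PS0)
  ✓ 0x1A5FD  — 3 lookups
#1 VA=0x5C0C1E461 (r,kernel):
  lvl0: tbl 0x17, slot 23 ⇒ 0x1D007 (P1/RW1/US1/PS0)
  lvl1: tbl 0x1D, slot 6 ⇒ 0x20007 (P1/RW1/US1/PS0)
  lvl2: tbl 0x20, slot 30 ⇒ 0x21007 (P1/RW1/US1/PS0)
  ✓ 0x21461  — 3 lookups
#2 VA=0x741A03B11 (r,kernel):
  lvl0: tbl 0x17, slot 29 ⇒ 0x22007 (P1/RW1/US1/PS0)
  lvl1: tbl 0x22, slot 13 ⇒ 0x24007 (P1/RW1/US1/PS0)
  lvl2: tbl 0x24, slot 3 ⇒ 0x28007 (P1/RW1/US1/PS0)
  ✓ 0x28B11  — 3 lookups
#3 VA=0x543E1DF89 (r,kernel):
  lvl0: tbl 0x17, slot 21 ⇒ 0x2A007 (P1/RW1/US1/PS0)
  lvl1: tbl 0x2A, slot 31 ⇒ 0x2C007 (P1/RW1/US1/PS0)
  lvl2: tbl 0x2C, slot 29 ⇒ 0x2E007 (P1/RW1/US1/PS0)
  ✓ 0x2EF89  — 3 lookups
#4 VA=0x28120EFB6 (r,kernel):
  lvl0: tbl 0x17, slot 10 ⇒ 0x32007 (P1/RW1/US1/PS0)
  lvl1: tbl 0x32, slot 9 ⇒ 0x34007 (P1/RW1/US1/PS0)
  lvl2: tbl 0x34, slot 14 ⇒ 0x38007 (P1/RW1/US1/PS0)
  ✓ 0x38FB6  — 3 lookups
#5 VA=0x680013E47 (r,kernel):
  lvl0: tbl 0x17, slot 26 ⇒ 0x3C007 (P1/RW1/US1/PS0)
  lvl1: tbl 0x3C, slot 0 ⇒ 0x3F007 (P1/RW1/US1/PS0)
  lvl2: tbl 0x3F, slot 19 ⇒ 0x41007 (P1/RW1/US1/PS0)
  ✓ 0x41E47  — 3 lookups
#6 VA=0x241803BED (r,kernel):
  lvl0: tbl 0x17, slot 9 ⇒ 0x43007 (P1/RW1/US1/PS0)
  lvl1: tbl 0x43, slot 12 ⇒ 0x44007 (P1/RW1/US1/PS0)
  lvl2: tbl 0x44, slot 3 ⇒ 0x48007 (P1/RW1/US1/PS0)
  ✓ 0x48BED  — 3 lookups
#7 VA=0x2C241840E (r,kernel):
  lvl0: tbl 0x17, slot 11 ⇒ 0x4B007 (P1/RW1/US1/PS0)
  lvl1: tbl 0x4B, slot 18 ⇒ 0x4F007 (P1/RW1/US1/PS0)
  lvl2: tbl 0x4F, slot 24 ⇒ 0x51007 (P1/RW1/US1/PS0)
  ✓ 0x5140E  — 3 lookups

TLB: [["0x41205", "0x1A"], ["0x5C0C1E", "0x21"], ["0x741A03", "0x28"], ["0x543E1D", "0x2E"], ["0x28120E", "0x38"], ["0x680013", "0x41"], ["0x241803", "0x48"], ["0x2C2418", "0x51"]]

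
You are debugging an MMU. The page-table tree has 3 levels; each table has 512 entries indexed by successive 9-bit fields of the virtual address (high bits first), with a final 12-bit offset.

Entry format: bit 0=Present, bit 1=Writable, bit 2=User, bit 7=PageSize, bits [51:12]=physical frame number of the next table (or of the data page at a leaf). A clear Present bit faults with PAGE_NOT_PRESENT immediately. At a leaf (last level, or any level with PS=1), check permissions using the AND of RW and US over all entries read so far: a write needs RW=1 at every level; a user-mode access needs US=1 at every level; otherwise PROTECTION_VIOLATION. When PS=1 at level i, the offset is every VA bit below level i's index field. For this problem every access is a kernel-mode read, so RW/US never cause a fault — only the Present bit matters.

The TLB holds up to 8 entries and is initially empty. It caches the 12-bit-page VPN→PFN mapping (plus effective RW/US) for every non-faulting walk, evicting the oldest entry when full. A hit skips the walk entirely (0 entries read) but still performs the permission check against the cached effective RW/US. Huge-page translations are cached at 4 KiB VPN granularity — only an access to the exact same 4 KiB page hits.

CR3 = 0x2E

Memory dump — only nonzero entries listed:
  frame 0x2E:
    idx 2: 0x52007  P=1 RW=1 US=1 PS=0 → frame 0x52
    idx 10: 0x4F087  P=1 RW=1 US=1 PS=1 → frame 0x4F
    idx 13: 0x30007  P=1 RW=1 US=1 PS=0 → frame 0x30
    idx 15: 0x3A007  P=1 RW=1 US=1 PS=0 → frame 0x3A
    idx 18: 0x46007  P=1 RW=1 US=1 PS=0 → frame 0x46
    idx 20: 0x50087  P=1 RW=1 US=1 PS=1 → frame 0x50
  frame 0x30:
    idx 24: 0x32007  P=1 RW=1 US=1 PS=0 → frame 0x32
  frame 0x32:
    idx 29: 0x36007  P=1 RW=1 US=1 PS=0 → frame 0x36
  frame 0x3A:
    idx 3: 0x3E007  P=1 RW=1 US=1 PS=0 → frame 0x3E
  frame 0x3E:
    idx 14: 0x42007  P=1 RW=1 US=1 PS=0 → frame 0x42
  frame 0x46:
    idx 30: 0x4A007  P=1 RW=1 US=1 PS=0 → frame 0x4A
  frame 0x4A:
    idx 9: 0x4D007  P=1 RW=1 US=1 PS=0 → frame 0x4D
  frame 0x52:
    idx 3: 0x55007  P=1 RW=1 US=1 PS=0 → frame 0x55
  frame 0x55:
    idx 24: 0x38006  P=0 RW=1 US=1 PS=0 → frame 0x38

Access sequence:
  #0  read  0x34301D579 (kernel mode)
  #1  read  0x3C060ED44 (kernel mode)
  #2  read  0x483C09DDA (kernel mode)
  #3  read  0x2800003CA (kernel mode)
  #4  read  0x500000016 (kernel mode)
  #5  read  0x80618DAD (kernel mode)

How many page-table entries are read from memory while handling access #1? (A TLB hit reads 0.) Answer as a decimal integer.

Trace:
#0 VA=0x34301D579 (r,kernel):
  L0: frame=0x2E idx=13 entry=0x30007 [P=1 RW=1 US=1 PS=0]
  L1: frame=0x30 idx=24 entry=0x32007 [P=1 RW=1 US=1 PS=0]
  L2: frame=0x32 idx=29 entry=0x36007 [P=1 RW=1 US=1 PS=0]
  → PA=0x36579  (3 entries read)
#1 VA=0x3C060ED44 (r,kernel):
  L0: frame=0x2E idx=15 entry=0x3A007 [P=1 RW=1 US=1 PS=0]
  L1: frame=0x3A idx=3 entry=0x3E007 [P=1 RW=1 US=1 PS=0]
  L2: frame=0x3E idx=14 entry=0x42007 [P=1 RW=1 US=1 PS=0]
  → PA=0x42D44  (3 entries read)
#2 VA=0x483C09DDA (r,kernel):
  L0: frame=0x2E idx=18 entry=0x46007 [P=1 RW=1 US=1 PS=0]
  L1: frame=0x46 idx=30 entry=0x4A007 [P=1 RW=1 US=1 PS=0]
  L2: frame=0x4A idx=9 entry=0x4D007 [P=1 RW=1 US=1 PS=0]
  → PA=0x4DDDA  (3 entries read)
#3 VA=0x2800003CA (r,kernel):
  L0: frame=0x2E idx=10 entry=0x4F087 [P=1 RW=1 US=1 PS=1]
  → PA=0x4F3CA (huge @L0)  (1 entries read)
#4 VA=0x500000016 (r,kernel):
  L0: frame=0x2E idx=20 entry=0x50087 [P=1 RW=1 US=1 PS=1]
  → PA=0x50016 (huge @L0)  (1 entries read)
#5 VA=0x80618DAD (r,kernel):
  L0: frame=0x2E idx=2 entry=0x52007 [P=1 RW=1 US=1 PS=0]
  L1: frame=0x52 idx=3 entry=0x55007 [P=1 RW=1 US=1 PS=0]
  L2: frame=0x55 idx=24 entry=0x38006 [P=0 RW=1 US=1 PS=0]
  → PAGE_NOT_PRESENT  (3 entries read)

Entries read for #1: 3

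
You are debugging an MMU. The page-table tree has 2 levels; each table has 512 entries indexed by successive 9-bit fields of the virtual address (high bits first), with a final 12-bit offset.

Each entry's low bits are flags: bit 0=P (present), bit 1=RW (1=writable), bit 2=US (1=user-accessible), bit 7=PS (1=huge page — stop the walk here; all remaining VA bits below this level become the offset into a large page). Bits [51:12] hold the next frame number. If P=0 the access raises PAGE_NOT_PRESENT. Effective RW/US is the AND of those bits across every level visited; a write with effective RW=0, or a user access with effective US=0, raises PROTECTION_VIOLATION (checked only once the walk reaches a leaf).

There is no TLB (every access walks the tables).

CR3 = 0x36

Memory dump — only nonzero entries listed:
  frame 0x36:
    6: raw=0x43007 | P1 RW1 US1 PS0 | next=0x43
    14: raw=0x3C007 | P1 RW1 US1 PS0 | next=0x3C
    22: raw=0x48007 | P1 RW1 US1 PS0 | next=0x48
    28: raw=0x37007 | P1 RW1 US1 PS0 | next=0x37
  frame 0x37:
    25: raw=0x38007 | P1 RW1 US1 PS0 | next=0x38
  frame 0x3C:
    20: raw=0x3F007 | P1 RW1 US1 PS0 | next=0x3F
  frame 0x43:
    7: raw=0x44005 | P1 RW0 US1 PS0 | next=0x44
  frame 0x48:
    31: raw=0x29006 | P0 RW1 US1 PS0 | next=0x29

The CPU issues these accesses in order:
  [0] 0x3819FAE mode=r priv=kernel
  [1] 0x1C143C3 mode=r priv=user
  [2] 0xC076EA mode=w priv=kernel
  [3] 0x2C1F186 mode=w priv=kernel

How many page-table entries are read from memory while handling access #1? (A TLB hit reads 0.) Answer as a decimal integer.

Per-access translation:
#0 VA=0x3819FAE (r,kernel):
  L0 @0x36[28] → 0x37007  P=1,RW=1,US=1,PS=0
  L1 @0x37[25] → 0x38007  P=1,RW=1,US=1,PS=0
  ✓ 0x38FAE  — 2 lookups
#1 VA=0x1C143C3 (r,user):
  L0 @0x36[14] → 0x3C007  P=1,RW=1,US=1,PS=0
  L1 @0x3C[20] → 0x3F007  P=1,RW=1,US=1,PS=0
  ✓ 0x3F3C3  — 2 lookups
#2 VA=0xC076EA (w,kernel):
  L0 @0x36[6] → 0x43007  P=1,RW=1,US=1,PS=0
  L1 @0x43[7] → 0x44005  P=1,RW=0,US=1,PS=0
  ✗ PROTECTION_VIOLATION  [2 reads]
#3 VA=0x2C1F186 (w,kernel):
  L0 @0x36[22] → 0x48007  P=1,RW=1,US=1,PS=0
  L1 @0x48[31] → 0x29006  P=0,RW=1,US=1,PS=0
  ✗ PAGE_NOT_PRESENT  [2 reads]

Entries read for #1: 2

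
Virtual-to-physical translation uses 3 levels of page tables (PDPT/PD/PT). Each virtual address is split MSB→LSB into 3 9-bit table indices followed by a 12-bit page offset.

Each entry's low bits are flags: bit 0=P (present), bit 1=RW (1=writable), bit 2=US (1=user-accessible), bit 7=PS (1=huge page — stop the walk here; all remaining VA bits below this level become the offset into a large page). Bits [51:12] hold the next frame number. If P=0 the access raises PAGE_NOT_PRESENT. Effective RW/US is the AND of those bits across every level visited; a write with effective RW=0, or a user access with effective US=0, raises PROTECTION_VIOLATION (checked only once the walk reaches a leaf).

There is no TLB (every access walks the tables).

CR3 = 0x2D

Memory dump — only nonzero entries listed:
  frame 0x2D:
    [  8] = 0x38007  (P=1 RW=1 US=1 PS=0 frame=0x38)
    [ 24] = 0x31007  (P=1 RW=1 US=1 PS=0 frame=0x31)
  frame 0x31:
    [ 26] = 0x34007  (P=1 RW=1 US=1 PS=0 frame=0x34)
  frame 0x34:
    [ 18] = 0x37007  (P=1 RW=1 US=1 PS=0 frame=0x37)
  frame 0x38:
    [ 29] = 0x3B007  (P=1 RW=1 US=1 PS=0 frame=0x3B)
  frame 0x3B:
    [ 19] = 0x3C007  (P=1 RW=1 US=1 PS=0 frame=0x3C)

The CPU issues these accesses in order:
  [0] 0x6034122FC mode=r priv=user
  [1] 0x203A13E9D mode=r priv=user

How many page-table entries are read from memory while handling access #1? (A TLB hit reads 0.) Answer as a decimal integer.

Trace:
#0 VA=0x6034122FC (r,user):
  L0 @0x2D[24] → 0x31007  P=1,RW=1,US=1,PS=0
  L1 @0x31[26] → 0x34007  P=1,RW=1,US=1,PS=0
  L2 @0x34[18] → 0x37007  P=1,RW=1,US=1,PS=0
  ✓ 0x372FC  — 3 lookups
#1 VA=0x203A13E9D (r,user):
  L0 @0x2D[8] → 0x38007  P=1,RW=1,US=1,PS=0
  L1 @0x38[29] → 0x3B007  P=1,RW=1,US=1,PS=0
  L2 @0x3B[19] → 0x3C007  P=1,RW=1,US=1,PS=0
  ✓ 0x3CE9D  — 3 lookups

Entries read for #1: 3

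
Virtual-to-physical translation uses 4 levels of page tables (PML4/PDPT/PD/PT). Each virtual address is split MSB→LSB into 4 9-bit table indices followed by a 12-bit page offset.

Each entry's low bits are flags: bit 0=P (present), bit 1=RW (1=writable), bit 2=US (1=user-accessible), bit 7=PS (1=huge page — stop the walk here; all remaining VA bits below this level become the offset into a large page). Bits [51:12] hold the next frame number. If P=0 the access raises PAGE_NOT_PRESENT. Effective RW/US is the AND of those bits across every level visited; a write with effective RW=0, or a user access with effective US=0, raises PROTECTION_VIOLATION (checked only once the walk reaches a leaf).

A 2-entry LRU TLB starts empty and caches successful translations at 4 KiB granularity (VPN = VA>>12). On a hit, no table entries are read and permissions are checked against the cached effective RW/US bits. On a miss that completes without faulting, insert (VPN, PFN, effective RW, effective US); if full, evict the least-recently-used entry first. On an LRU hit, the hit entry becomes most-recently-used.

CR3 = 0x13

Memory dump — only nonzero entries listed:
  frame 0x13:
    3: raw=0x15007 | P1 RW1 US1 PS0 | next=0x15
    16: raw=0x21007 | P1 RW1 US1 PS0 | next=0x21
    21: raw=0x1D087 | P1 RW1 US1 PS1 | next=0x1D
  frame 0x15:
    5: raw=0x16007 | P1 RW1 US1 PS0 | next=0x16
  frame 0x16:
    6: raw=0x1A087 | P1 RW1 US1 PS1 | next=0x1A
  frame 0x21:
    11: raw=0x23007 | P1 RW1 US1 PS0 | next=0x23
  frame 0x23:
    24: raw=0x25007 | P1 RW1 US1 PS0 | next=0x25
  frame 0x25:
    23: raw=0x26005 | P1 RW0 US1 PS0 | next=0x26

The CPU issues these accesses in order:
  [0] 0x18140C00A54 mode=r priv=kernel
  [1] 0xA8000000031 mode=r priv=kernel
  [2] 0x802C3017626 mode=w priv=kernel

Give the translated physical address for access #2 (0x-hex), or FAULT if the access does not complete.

Walk each access:
#0 VA=0x18140C00A54 (r,kernel):
  L0 @0x13[3] → 0x15007  P=1,RW=1,US=1,PS=0
  L1 @0x15[5] → 0x16007  P=1,RW=1,US=1,PS=0
  L2 @0x16[6] → 0x1A087  P=1,RW=1,US=1,PS=1
  ⇒ phys 0x1AA54 (huge @L2)  [3 reads]
#1 VA=0xA8000000031 (r,kernel):
  L0 @0x13[21] → 0x1D087  P=1,RW=1,US=1,PS=1
  ⇒ phys 0x1D031 (huge @L0)  [1 reads]
#2 VA=0x802C3017626 (w,kernel):
  L0 @0x13[16] → 0x21007  P=1,RW=1,US=1,PS=0
  L1 @0x21[11] → 0x23007  P=1,RW=1,US=1,PS=0
  L2 @0x23[24] → 0x25007  P=1,RW=1,US=1,PS=0
  L3 @0x25[23] → 0x26005  P=1,RW=0,US=1,PS=0
  → PROTECTION_VIOLATION  (4 entries read)

Access #2 PA: FAULT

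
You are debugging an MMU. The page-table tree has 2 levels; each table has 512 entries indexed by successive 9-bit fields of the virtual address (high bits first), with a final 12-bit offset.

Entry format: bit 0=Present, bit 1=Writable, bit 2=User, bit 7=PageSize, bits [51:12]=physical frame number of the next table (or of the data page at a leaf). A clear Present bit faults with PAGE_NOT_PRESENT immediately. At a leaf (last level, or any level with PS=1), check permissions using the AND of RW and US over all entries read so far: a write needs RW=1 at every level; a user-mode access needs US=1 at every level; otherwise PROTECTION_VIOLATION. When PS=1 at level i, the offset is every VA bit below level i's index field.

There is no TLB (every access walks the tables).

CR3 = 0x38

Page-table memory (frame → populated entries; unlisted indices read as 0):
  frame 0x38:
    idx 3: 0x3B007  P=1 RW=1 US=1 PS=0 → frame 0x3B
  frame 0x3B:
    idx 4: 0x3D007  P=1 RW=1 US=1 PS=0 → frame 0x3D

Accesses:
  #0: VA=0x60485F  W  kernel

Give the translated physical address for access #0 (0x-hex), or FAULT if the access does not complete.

Per-access translation:
#0 VA=0x60485F (w,kernel):
  L0 @0x38[3] → 0x3B007  P=1,RW=1,US=1,PS=0
  L1 @0x3B[4] → 0x3D007  P=1,RW=1,US=1,PS=0
  ✓ 0x3D85F  — 2 lookups

Access #0 PA: 0x3D85F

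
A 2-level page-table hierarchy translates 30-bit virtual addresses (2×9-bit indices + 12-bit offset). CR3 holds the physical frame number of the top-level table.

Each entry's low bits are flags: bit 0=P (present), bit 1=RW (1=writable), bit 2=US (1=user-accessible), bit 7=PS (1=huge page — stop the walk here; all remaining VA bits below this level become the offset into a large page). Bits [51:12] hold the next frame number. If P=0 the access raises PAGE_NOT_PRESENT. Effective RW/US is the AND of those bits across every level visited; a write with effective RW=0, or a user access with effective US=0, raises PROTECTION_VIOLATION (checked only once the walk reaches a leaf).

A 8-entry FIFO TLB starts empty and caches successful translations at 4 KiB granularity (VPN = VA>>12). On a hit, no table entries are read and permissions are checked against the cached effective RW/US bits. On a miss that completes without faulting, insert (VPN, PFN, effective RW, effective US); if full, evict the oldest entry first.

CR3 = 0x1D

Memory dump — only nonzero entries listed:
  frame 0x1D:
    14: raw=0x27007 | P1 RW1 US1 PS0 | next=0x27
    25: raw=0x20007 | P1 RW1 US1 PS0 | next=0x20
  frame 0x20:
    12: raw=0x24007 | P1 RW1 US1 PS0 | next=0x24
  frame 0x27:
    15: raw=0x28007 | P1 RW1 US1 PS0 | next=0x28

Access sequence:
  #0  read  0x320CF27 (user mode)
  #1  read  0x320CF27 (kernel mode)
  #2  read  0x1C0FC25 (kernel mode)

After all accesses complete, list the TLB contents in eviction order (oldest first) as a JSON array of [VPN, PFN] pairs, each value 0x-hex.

Trace:
#0 VA=0x320CF27 (r,user):
  [0] read 0x1D idx=25: raw=0x20007 flags P=1 W=1 U=1 S=0
  [1] read 0x20 idx=12: raw=0x24007 flags P=1 W=1 U=1 S=0
  ✓ 0x24F27  — 2 lookups
#1 VA=0x320CF27 (r,kernel):
  TLB hit vpn=0x320C → PA=0x24F27
#2 VA=0x1C0FC25 (r,kernel):
  [0] read 0x1D idx=14: raw=0x27007 flags P=1 W=1 U=1 S=0
  [1] read 0x27 idx=15: raw=0x28007 flags P=1 W=1 U=1 S=0
  ✓ 0x28C25  — 2 lookups

TLB: [["0x320C", "0x24"], ["0x1C0F", "0x28"]]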